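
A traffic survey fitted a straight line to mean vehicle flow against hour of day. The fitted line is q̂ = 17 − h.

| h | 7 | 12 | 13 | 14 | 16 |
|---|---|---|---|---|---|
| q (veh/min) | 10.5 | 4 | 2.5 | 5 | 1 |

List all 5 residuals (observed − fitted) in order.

h=7: q̂ = 17 − 7 = 10; e = 10.5 − 10 = 0.5
h=12: q̂ = 17 − 12 = 5; e = 4 − 5 = -1
h=13: q̂ = 17 − 13 = 4; e = 2.5 − 4 = -1.5
h=14: q̂ = 17 − 14 = 3; e = 5 − 3 = 2
h=16: q̂ = 17 − 16 = 1; e = 1 − 1 = 0

0.5, -1, -1.5, 2, 0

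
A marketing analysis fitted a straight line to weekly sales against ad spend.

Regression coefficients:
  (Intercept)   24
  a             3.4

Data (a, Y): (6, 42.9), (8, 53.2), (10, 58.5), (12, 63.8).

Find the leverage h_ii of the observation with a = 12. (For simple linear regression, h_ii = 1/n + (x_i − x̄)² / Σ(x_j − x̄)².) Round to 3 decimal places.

ā = (6 + 8 + 10 + 12)/4 = 9
Σ(a − ā)² = 9 + 1 + 1 + 9 = 20
h = 1/4 + (3)²/20 = 0.25 + 0.45 = 0.700

h = 0.700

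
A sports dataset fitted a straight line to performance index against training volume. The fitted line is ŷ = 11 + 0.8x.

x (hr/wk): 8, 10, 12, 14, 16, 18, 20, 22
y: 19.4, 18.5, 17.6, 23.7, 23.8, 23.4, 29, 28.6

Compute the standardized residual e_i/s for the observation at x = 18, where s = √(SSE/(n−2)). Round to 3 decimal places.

x=8: ŷ = 11 + 0.8·8 = 17.4; e = 19.4 − 17.4 = 2
x=10: ŷ = 11 + 0.8·10 = 19; e = 18.5 − 19 = -0.5
x=12: ŷ = 11 + 0.8·12 = 20.6; e = 17.6 − 20.6 = -3
x=14: ŷ = 11 + 0.8·14 = 22.2; e = 23.7 − 22.2 = 1.5
x=16: ŷ = 11 + 0.8·16 = 23.8; e = 23.8 − 23.8 = 0
x=18: ŷ = 11 + 0.8·18 = 25.4; e = 23.4 − 25.4 = -2
x=20: ŷ = 11 + 0.8·20 = 27; e = 29 − 27 = 2
x=22: ŷ = 11 + 0.8·22 = 28.6; e = 28.6 − 28.6 = 0
SSE = 4 + 0.25 + 9 + 2.25 + 0 + 4 + 4 + 0 = 23.5
s = √(23.5/6) = 1.97906
e/s = -2 / 1.97906 = -1.011

-1.011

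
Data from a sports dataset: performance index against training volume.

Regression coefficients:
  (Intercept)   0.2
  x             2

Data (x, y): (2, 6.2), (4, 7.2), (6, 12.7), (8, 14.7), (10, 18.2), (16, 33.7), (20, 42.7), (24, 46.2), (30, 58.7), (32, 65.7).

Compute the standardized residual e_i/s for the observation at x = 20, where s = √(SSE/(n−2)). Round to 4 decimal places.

1.3245

x=2: ŷ = 0.2 + 2·2 = 4.2; e = 6.2 − 4.2 = 2
x=4: ŷ = 0.2 + 2·4 = 8.2; e = 7.2 − 8.2 = -1
x=6: ŷ = 0.2 + 2·6 = 12.2; e = 12.7 − 12.2 = 0.5
x=8: ŷ = 0.2 + 2·8 = 16.2; e = 14.7 − 16.2 = -1.5
x=10: ŷ = 0.2 + 2·10 = 20.2; e = 18.2 − 20.2 = -2
x=16: ŷ = 0.2 + 2·16 = 32.2; e = 33.7 − 32.2 = 1.5
x=20: ŷ = 0.2 + 2·20 = 40.2; e = 42.7 − 40.2 = 2.5
x=24: ŷ = 0.2 + 2·24 = 48.2; e = 46.2 − 48.2 = -2
x=30: ŷ = 0.2 + 2·30 = 60.2; e = 58.7 − 60.2 = -1.5
x=32: ŷ = 0.2 + 2·32 = 64.2; e = 65.7 − 64.2 = 1.5
SSE = 4 + 1 + 0.25 + 2.25 + 4 + 2.25 + 6.25 + 4 + 2.25 + 2.25 = 28.5
s = √(28.5/8) = 1.88746
e/s = 2.5 / 1.88746 = 1.3245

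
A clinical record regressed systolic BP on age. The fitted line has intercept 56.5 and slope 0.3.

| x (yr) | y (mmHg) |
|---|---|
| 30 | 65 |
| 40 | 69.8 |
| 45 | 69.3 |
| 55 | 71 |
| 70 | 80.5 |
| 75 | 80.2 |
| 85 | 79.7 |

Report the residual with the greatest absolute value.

r = 3

x=30: ŷ = 56.5 + 0.3·30 = 65.5; r = 65 − 65.5 = -0.5
x=40: ŷ = 56.5 + 0.3·40 = 68.5; r = 69.8 − 68.5 = 1.3
x=45: ŷ = 56.5 + 0.3·45 = 70; r = 69.3 − 70 = -0.7
x=55: ŷ = 56.5 + 0.3·55 = 73; r = 71 − 73 = -2
x=70: ŷ = 56.5 + 0.3·70 = 77.5; r = 80.5 − 77.5 = 3
x=75: ŷ = 56.5 + 0.3·75 = 79; r = 80.2 − 79 = 1.2
x=85: ŷ = 56.5 + 0.3·85 = 82; r = 79.7 − 82 = -2.3
Largest |r| is 3 at x = 70, residual 3.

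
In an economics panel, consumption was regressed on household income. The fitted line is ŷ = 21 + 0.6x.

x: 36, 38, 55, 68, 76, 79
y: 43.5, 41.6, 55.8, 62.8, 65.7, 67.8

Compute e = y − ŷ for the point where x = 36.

ŷ = 21 + 0.6·36 = 42.6
e = 43.5 − 42.6 = 0.9

e = 0.9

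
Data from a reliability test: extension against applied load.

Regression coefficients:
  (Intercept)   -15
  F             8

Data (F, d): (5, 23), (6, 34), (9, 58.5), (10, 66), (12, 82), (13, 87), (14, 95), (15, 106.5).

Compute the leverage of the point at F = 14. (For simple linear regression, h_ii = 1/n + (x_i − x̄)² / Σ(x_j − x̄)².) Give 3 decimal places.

h = 0.255

F̄ = (5 + 6 + 9 + 10 + 12 + 13 + 14 + 15)/8 = 10.5
Σ(F − F̄)² = 30.25 + 20.25 + 2.25 + 0.25 + 2.25 + 6.25 + 12.25 + 20.25 = 94
h = 1/8 + (3.5)²/94 = 0.125 + 0.130319 = 0.255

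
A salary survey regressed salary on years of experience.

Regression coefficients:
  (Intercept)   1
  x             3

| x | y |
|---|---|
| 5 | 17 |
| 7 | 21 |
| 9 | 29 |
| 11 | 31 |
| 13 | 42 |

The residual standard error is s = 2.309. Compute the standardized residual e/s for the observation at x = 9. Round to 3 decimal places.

ŷ = 1 + 3·9 = 28
e = 29 − 28 = 1
e/s = 1 / 2.309 = 0.433

0.433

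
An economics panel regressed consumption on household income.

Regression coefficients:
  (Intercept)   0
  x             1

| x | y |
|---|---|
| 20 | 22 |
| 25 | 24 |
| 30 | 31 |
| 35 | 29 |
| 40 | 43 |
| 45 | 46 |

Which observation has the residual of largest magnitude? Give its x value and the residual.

x=20: ŷ = 20 = 20; e = 22 − 20 = 2
x=25: ŷ = 25 = 25; e = 24 − 25 = -1
x=30: ŷ = 30 = 30; e = 31 − 30 = 1
x=35: ŷ = 35 = 35; e = 29 − 35 = -6
x=40: ŷ = 40 = 40; e = 43 − 40 = 3
x=45: ŷ = 45 = 45; e = 46 − 45 = 1
Largest |e| is 6 at x = 35, residual -6.

x = 35, e = -6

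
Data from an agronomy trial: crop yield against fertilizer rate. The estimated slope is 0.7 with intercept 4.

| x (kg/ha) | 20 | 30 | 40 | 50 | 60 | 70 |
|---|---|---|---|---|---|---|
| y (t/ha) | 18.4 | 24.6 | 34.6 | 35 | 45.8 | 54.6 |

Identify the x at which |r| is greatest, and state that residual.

x=20: ŷ = 4 + 0.7·20 = 18; r = 18.4 − 18 = 0.4
x=30: ŷ = 4 + 0.7·30 = 25; r = 24.6 − 25 = -0.4
x=40: ŷ = 4 + 0.7·40 = 32; r = 34.6 − 32 = 2.6
x=50: ŷ = 4 + 0.7·50 = 39; r = 35 − 39 = -4
x=60: ŷ = 4 + 0.7·60 = 46; r = 45.8 − 46 = -0.2
x=70: ŷ = 4 + 0.7·70 = 53; r = 54.6 − 53 = 1.6
Largest |r| is 4 at x = 50, residual -4.

x = 50, r = -4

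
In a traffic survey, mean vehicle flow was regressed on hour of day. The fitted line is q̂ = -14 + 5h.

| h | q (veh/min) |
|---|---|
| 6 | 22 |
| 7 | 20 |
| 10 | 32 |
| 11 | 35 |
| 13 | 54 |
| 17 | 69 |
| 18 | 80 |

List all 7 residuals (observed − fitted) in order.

6, -1, -4, -6, 3, -2, 4

h=6: q̂ = -14 + 5·6 = 16; r = 22 − 16 = 6
h=7: q̂ = -14 + 5·7 = 21; r = 20 − 21 = -1
h=10: q̂ = -14 + 5·10 = 36; r = 32 − 36 = -4
h=11: q̂ = -14 + 5·11 = 41; r = 35 − 41 = -6
h=13: q̂ = -14 + 5·13 = 51; r = 54 − 51 = 3
h=17: q̂ = -14 + 5·17 = 71; r = 69 − 71 = -2
h=18: q̂ = -14 + 5·18 = 76; r = 80 − 76 = 4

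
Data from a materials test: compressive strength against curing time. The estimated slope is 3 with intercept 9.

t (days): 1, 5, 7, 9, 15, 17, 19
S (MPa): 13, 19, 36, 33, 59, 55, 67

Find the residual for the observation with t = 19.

ŷ = 9 + 3·19 = 66
r = 67 − 66 = 1

r = 1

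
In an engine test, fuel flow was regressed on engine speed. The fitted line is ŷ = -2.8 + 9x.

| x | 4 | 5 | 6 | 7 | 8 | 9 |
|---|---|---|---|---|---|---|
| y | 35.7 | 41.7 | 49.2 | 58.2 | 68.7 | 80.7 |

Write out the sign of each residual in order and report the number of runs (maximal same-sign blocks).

x=4: ŷ = -2.8 + 9·4 = 33.2; r = 35.7 − 33.2 = 2.5
x=5: ŷ = -2.8 + 9·5 = 42.2; r = 41.7 − 42.2 = -0.5
x=6: ŷ = -2.8 + 9·6 = 51.2; r = 49.2 − 51.2 = -2
x=7: ŷ = -2.8 + 9·7 = 60.2; r = 58.2 − 60.2 = -2
x=8: ŷ = -2.8 + 9·8 = 69.2; r = 68.7 − 69.2 = -0.5
x=9: ŷ = -2.8 + 9·9 = 78.2; r = 80.7 − 78.2 = 2.5
Signs: + − − − − +
Runs: +×1, −×4, +×1 → 3

3 runs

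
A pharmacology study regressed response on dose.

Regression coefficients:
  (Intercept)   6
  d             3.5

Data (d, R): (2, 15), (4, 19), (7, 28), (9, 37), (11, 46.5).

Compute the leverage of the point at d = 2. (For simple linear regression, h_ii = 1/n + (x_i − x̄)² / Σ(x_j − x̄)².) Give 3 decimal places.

h = 0.598

d̄ = (2 + 4 + 7 + 9 + 11)/5 = 6.6
Σ(d − d̄)² = 21.16 + 6.76 + 0.16 + 5.76 + 19.36 = 53.2
h = 1/5 + (-4.6)²/53.2 = 0.2 + 0.397744 = 0.598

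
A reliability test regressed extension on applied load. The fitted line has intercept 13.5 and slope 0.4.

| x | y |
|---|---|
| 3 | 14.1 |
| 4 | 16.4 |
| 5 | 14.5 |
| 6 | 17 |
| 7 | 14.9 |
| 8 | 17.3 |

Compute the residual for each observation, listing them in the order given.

x=3: ŷ = 13.5 + 0.4·3 = 14.7; e = 14.1 − 14.7 = -0.6
x=4: ŷ = 13.5 + 0.4·4 = 15.1; e = 16.4 − 15.1 = 1.3
x=5: ŷ = 13.5 + 0.4·5 = 15.5; e = 14.5 − 15.5 = -1
x=6: ŷ = 13.5 + 0.4·6 = 15.9; e = 17 − 15.9 = 1.1
x=7: ŷ = 13.5 + 0.4·7 = 16.3; e = 14.9 − 16.3 = -1.4
x=8: ŷ = 13.5 + 0.4·8 = 16.7; e = 17.3 − 16.7 = 0.6

-0.6, 1.3, -1, 1.1, -1.4, 0.6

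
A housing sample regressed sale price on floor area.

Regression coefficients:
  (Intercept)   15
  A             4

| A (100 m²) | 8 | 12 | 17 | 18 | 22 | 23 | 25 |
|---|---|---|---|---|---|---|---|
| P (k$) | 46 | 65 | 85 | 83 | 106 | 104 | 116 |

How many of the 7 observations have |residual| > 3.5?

A=8: P̂ = 15 + 4·8 = 47; e = 46 − 47 = -1
A=12: P̂ = 15 + 4·12 = 63; e = 65 − 63 = 2
A=17: P̂ = 15 + 4·17 = 83; e = 85 − 83 = 2
A=18: P̂ = 15 + 4·18 = 87; e = 83 − 87 = -4
A=22: P̂ = 15 + 4·22 = 103; e = 106 − 103 = 3
A=23: P̂ = 15 + 4·23 = 107; e = 104 − 107 = -3
A=25: P̂ = 15 + 4·25 = 115; e = 116 − 115 = 1
|e| > 3.5: A=18 (|e|=4) → 1

1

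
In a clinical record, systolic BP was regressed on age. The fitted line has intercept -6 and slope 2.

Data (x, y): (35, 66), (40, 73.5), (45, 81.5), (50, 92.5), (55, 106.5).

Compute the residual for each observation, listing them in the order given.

2, -0.5, -2.5, -1.5, 2.5

x=35: ŷ = -6 + 2·35 = 64; e = 66 − 64 = 2
x=40: ŷ = -6 + 2·40 = 74; e = 73.5 − 74 = -0.5
x=45: ŷ = -6 + 2·45 = 84; e = 81.5 − 84 = -2.5
x=50: ŷ = -6 + 2·50 = 94; e = 92.5 − 94 = -1.5
x=55: ŷ = -6 + 2·55 = 104; e = 106.5 − 104 = 2.5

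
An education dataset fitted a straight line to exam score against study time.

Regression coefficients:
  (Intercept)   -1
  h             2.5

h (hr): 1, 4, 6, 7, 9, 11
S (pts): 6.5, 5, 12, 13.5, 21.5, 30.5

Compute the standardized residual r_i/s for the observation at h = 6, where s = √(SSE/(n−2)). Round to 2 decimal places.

h=1: ŷ = -1 + 2.5·1 = 1.5; r = 6.5 − 1.5 = 5
h=4: ŷ = -1 + 2.5·4 = 9; r = 5 − 9 = -4
h=6: ŷ = -1 + 2.5·6 = 14; r = 12 − 14 = -2
h=7: ŷ = -1 + 2.5·7 = 16.5; r = 13.5 − 16.5 = -3
h=9: ŷ = -1 + 2.5·9 = 21.5; r = 21.5 − 21.5 = 0
h=11: ŷ = -1 + 2.5·11 = 26.5; r = 30.5 − 26.5 = 4
SSE = 25 + 16 + 4 + 9 + 0 + 16 = 70
s = √(70/4) = 4.1833
r/s = -2 / 4.1833 = -0.48

-0.48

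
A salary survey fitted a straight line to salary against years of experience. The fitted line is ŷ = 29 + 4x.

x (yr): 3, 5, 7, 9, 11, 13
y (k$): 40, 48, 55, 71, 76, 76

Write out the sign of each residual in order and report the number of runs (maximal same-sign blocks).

x=3: ŷ = 29 + 4·3 = 41; e = 40 − 41 = -1
x=5: ŷ = 29 + 4·5 = 49; e = 48 − 49 = -1
x=7: ŷ = 29 + 4·7 = 57; e = 55 − 57 = -2
x=9: ŷ = 29 + 4·9 = 65; e = 71 − 65 = 6
x=11: ŷ = 29 + 4·11 = 73; e = 76 − 73 = 3
x=13: ŷ = 29 + 4·13 = 81; e = 76 − 81 = -5
Signs: − − − + + −
Runs: −×3, +×2, −×1 → 3

3 runs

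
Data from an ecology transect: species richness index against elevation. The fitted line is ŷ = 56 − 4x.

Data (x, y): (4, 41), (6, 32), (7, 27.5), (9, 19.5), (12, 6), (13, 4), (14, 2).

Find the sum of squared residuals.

x=4: ŷ = 56 − 4·4 = 40; e = 41 − 40 = 1
x=6: ŷ = 56 − 4·6 = 32; e = 32 − 32 = 0
x=7: ŷ = 56 − 4·7 = 28; e = 27.5 − 28 = -0.5
x=9: ŷ = 56 − 4·9 = 20; e = 19.5 − 20 = -0.5
x=12: ŷ = 56 − 4·12 = 8; e = 6 − 8 = -2
x=13: ŷ = 56 − 4·13 = 4; e = 4 − 4 = 0
x=14: ŷ = 56 − 4·14 = 0; e = 2 − 0 = 2
SSE = 1 + 0 + 0.25 + 0.25 + 4 + 0 + 4 = 9.5

SSE = 9.5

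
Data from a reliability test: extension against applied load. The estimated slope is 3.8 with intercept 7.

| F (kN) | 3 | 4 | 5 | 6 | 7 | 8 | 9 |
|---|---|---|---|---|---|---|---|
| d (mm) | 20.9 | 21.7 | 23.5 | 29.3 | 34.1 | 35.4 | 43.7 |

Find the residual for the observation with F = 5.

r = -2.5

d̂ = 7 + 3.8·5 = 26
r = 23.5 − 26 = -2.5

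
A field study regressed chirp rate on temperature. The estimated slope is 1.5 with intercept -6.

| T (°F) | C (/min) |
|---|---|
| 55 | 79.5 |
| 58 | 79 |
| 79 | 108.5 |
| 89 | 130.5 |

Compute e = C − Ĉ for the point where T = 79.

e = -4

Ĉ = -6 + 1.5·79 = 112.5
e = 108.5 − 112.5 = -4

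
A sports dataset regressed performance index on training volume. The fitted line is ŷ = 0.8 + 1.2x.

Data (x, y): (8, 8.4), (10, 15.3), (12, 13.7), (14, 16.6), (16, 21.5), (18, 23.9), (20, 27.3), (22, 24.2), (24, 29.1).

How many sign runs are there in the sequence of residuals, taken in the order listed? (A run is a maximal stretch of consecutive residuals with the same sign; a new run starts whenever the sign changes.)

5 runs

x=8: ŷ = 0.8 + 1.2·8 = 10.4; r = 8.4 − 10.4 = -2
x=10: ŷ = 0.8 + 1.2·10 = 12.8; r = 15.3 − 12.8 = 2.5
x=12: ŷ = 0.8 + 1.2·12 = 15.2; r = 13.7 − 15.2 = -1.5
x=14: ŷ = 0.8 + 1.2·14 = 17.6; r = 16.6 − 17.6 = -1
x=16: ŷ = 0.8 + 1.2·16 = 20; r = 21.5 − 20 = 1.5
x=18: ŷ = 0.8 + 1.2·18 = 22.4; r = 23.9 − 22.4 = 1.5
x=20: ŷ = 0.8 + 1.2·20 = 24.8; r = 27.3 − 24.8 = 2.5
x=22: ŷ = 0.8 + 1.2·22 = 27.2; r = 24.2 − 27.2 = -3
x=24: ŷ = 0.8 + 1.2·24 = 29.6; r = 29.1 − 29.6 = -0.5
Signs: − + − − + + + − −
Runs: −×1, +×1, −×2, +×3, −×2 → 5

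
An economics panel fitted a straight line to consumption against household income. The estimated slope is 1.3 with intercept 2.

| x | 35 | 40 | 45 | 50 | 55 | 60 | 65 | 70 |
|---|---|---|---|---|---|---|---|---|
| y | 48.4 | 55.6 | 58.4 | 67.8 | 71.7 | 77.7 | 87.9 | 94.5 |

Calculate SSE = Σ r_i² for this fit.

SSE = 21.16

x=35: ŷ = 2 + 1.3·35 = 47.5; r = 48.4 − 47.5 = 0.9
x=40: ŷ = 2 + 1.3·40 = 54; r = 55.6 − 54 = 1.6
x=45: ŷ = 2 + 1.3·45 = 60.5; r = 58.4 − 60.5 = -2.1
x=50: ŷ = 2 + 1.3·50 = 67; r = 67.8 − 67 = 0.8
x=55: ŷ = 2 + 1.3·55 = 73.5; r = 71.7 − 73.5 = -1.8
x=60: ŷ = 2 + 1.3·60 = 80; r = 77.7 − 80 = -2.3
x=65: ŷ = 2 + 1.3·65 = 86.5; r = 87.9 − 86.5 = 1.4
x=70: ŷ = 2 + 1.3·70 = 93; r = 94.5 − 93 = 1.5
SSE = 0.81 + 2.56 + 4.41 + 0.64 + 3.24 + 5.29 + 1.96 + 2.25 = 21.16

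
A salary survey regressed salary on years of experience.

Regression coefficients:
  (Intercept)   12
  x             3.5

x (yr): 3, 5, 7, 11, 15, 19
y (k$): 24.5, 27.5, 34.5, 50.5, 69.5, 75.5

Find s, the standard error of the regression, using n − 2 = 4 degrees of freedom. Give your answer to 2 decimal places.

x=3: ŷ = 12 + 3.5·3 = 22.5; e = 24.5 − 22.5 = 2
x=5: ŷ = 12 + 3.5·5 = 29.5; e = 27.5 − 29.5 = -2
x=7: ŷ = 12 + 3.5·7 = 36.5; e = 34.5 − 36.5 = -2
x=11: ŷ = 12 + 3.5·11 = 50.5; e = 50.5 − 50.5 = 0
x=15: ŷ = 12 + 3.5·15 = 64.5; e = 69.5 − 64.5 = 5
x=19: ŷ = 12 + 3.5·19 = 78.5; e = 75.5 − 78.5 = -3
SSE = 4 + 4 + 4 + 0 + 25 + 9 = 46
s = √(46/4) = √11.5 ≈ 3.39

s = 3.39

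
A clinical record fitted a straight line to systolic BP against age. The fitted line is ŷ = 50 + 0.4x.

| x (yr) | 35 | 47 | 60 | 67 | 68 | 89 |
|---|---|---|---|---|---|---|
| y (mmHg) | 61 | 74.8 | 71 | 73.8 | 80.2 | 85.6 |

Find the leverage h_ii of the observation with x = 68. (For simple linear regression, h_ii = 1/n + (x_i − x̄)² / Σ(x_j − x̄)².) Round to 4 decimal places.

h = 0.1948

x̄ = (35 + 47 + 60 + 67 + 68 + 89)/6 = 61
Σ(x − x̄)² = 676 + 196 + 1 + 36 + 49 + 784 = 1742
h = 1/6 + (7)²/1742 = 0.166667 + 0.0281286 = 0.1948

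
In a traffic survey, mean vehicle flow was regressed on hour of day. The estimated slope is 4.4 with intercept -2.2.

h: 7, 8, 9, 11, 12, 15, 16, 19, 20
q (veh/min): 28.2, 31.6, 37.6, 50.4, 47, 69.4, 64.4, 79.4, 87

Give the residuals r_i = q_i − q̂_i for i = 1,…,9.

h=7: q̂ = -2.2 + 4.4·7 = 28.6; r = 28.2 − 28.6 = -0.4
h=8: q̂ = -2.2 + 4.4·8 = 33; r = 31.6 − 33 = -1.4
h=9: q̂ = -2.2 + 4.4·9 = 37.4; r = 37.6 − 37.4 = 0.2
h=11: q̂ = -2.2 + 4.4·11 = 46.2; r = 50.4 − 46.2 = 4.2
h=12: q̂ = -2.2 + 4.4·12 = 50.6; r = 47 − 50.6 = -3.6
h=15: q̂ = -2.2 + 4.4·15 = 63.8; r = 69.4 − 63.8 = 5.6
h=16: q̂ = -2.2 + 4.4·16 = 68.2; r = 64.4 − 68.2 = -3.8
h=19: q̂ = -2.2 + 4.4·19 = 81.4; r = 79.4 − 81.4 = -2
h=20: q̂ = -2.2 + 4.4·20 = 85.8; r = 87 − 85.8 = 1.2

-0.4, -1.4, 0.2, 4.2, -3.6, 5.6, -3.8, -2, 1.2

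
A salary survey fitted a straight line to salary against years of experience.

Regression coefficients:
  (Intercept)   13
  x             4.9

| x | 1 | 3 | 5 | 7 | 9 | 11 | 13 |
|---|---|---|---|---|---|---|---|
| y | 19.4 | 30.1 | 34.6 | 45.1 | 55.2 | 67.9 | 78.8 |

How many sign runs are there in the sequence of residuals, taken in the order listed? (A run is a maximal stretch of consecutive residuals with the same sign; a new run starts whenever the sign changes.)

3 runs

x=1: ŷ = 13 + 4.9·1 = 17.9; e = 19.4 − 17.9 = 1.5
x=3: ŷ = 13 + 4.9·3 = 27.7; e = 30.1 − 27.7 = 2.4
x=5: ŷ = 13 + 4.9·5 = 37.5; e = 34.6 − 37.5 = -2.9
x=7: ŷ = 13 + 4.9·7 = 47.3; e = 45.1 − 47.3 = -2.2
x=9: ŷ = 13 + 4.9·9 = 57.1; e = 55.2 − 57.1 = -1.9
x=11: ŷ = 13 + 4.9·11 = 66.9; e = 67.9 − 66.9 = 1
x=13: ŷ = 13 + 4.9·13 = 76.7; e = 78.8 − 76.7 = 2.1
Signs: + + − − − + +
Runs: +×2, −×3, +×2 → 3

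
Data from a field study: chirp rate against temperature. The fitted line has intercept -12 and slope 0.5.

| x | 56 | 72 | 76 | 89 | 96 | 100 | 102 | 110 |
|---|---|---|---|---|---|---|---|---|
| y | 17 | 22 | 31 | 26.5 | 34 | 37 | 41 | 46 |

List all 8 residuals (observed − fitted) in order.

x=56: ŷ = -12 + 0.5·56 = 16; e = 17 − 16 = 1
x=72: ŷ = -12 + 0.5·72 = 24; e = 22 − 24 = -2
x=76: ŷ = -12 + 0.5·76 = 26; e = 31 − 26 = 5
x=89: ŷ = -12 + 0.5·89 = 32.5; e = 26.5 − 32.5 = -6
x=96: ŷ = -12 + 0.5·96 = 36; e = 34 − 36 = -2
x=100: ŷ = -12 + 0.5·100 = 38; e = 37 − 38 = -1
x=102: ŷ = -12 + 0.5·102 = 39; e = 41 − 39 = 2
x=110: ŷ = -12 + 0.5·110 = 43; e = 46 − 43 = 3

1, -2, 5, -6, -2, -1, 2, 3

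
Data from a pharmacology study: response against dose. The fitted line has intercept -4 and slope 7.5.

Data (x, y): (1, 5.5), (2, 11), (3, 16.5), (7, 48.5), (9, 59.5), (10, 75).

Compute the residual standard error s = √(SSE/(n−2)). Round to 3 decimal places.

s = 3.162

x=1: ŷ = -4 + 7.5·1 = 3.5; e = 5.5 − 3.5 = 2
x=2: ŷ = -4 + 7.5·2 = 11; e = 11 − 11 = 0
x=3: ŷ = -4 + 7.5·3 = 18.5; e = 16.5 − 18.5 = -2
x=7: ŷ = -4 + 7.5·7 = 48.5; e = 48.5 − 48.5 = 0
x=9: ŷ = -4 + 7.5·9 = 63.5; e = 59.5 − 63.5 = -4
x=10: ŷ = -4 + 7.5·10 = 71; e = 75 − 71 = 4
SSE = 4 + 0 + 4 + 0 + 16 + 16 = 40
s = √(40/4) = √10 ≈ 3.162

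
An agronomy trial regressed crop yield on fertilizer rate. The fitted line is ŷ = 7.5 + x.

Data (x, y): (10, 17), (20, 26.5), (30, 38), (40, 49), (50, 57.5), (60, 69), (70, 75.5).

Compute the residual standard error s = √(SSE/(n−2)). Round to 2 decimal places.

x=10: ŷ = 7.5 + 10 = 17.5; e = 17 − 17.5 = -0.5
x=20: ŷ = 7.5 + 20 = 27.5; e = 26.5 − 27.5 = -1
x=30: ŷ = 7.5 + 30 = 37.5; e = 38 − 37.5 = 0.5
x=40: ŷ = 7.5 + 40 = 47.5; e = 49 − 47.5 = 1.5
x=50: ŷ = 7.5 + 50 = 57.5; e = 57.5 − 57.5 = 0
x=60: ŷ = 7.5 + 60 = 67.5; e = 69 − 67.5 = 1.5
x=70: ŷ = 7.5 + 70 = 77.5; e = 75.5 − 77.5 = -2
SSE = 0.25 + 1 + 0.25 + 2.25 + 0 + 2.25 + 4 = 10
s = √(10/5) = √2 ≈ 1.41

s = 1.41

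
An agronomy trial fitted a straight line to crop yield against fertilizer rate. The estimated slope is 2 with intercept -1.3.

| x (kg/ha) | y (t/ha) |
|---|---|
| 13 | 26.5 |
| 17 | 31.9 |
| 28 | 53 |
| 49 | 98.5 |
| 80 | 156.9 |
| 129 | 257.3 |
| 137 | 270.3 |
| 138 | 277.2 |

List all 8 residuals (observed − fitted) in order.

1.8, -0.8, -1.7, 1.8, -1.8, 0.6, -2.4, 2.5

x=13: ŷ = -1.3 + 2·13 = 24.7; r = 26.5 − 24.7 = 1.8
x=17: ŷ = -1.3 + 2·17 = 32.7; r = 31.9 − 32.7 = -0.8
x=28: ŷ = -1.3 + 2·28 = 54.7; r = 53 − 54.7 = -1.7
x=49: ŷ = -1.3 + 2·49 = 96.7; r = 98.5 − 96.7 = 1.8
x=80: ŷ = -1.3 + 2·80 = 158.7; r = 156.9 − 158.7 = -1.8
x=129: ŷ = -1.3 + 2·129 = 256.7; r = 257.3 − 256.7 = 0.6
x=137: ŷ = -1.3 + 2·137 = 272.7; r = 270.3 − 272.7 = -2.4
x=138: ŷ = -1.3 + 2·138 = 274.7; r = 277.2 − 274.7 = 2.5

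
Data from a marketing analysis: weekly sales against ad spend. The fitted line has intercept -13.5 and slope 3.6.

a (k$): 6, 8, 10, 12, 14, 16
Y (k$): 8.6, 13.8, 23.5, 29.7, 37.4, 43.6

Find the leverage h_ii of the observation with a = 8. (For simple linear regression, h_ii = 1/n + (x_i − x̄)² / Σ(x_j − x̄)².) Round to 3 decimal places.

ā = (6 + 8 + 10 + 12 + 14 + 16)/6 = 11
Σ(a − ā)² = 25 + 9 + 1 + 1 + 9 + 25 = 70
h = 1/6 + (-3)²/70 = 0.166667 + 0.128571 = 0.295

h = 0.295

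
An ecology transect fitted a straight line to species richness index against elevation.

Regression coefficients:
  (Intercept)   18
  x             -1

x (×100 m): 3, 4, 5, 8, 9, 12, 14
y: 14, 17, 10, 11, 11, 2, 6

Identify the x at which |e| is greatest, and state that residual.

x = 12, e = -4

x=3: ŷ = 18 − 3 = 15; e = 14 − 15 = -1
x=4: ŷ = 18 − 4 = 14; e = 17 − 14 = 3
x=5: ŷ = 18 − 5 = 13; e = 10 − 13 = -3
x=8: ŷ = 18 − 8 = 10; e = 11 − 10 = 1
x=9: ŷ = 18 − 9 = 9; e = 11 − 9 = 2
x=12: ŷ = 18 − 12 = 6; e = 2 − 6 = -4
x=14: ŷ = 18 − 14 = 4; e = 6 − 4 = 2
Largest |e| is 4 at x = 12, residual -4.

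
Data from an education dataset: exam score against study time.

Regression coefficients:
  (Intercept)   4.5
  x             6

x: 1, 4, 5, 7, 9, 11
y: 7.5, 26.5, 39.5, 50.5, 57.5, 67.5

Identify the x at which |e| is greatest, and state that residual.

x = 5, e = 5

x=1: ŷ = 4.5 + 6·1 = 10.5; e = 7.5 − 10.5 = -3
x=4: ŷ = 4.5 + 6·4 = 28.5; e = 26.5 − 28.5 = -2
x=5: ŷ = 4.5 + 6·5 = 34.5; e = 39.5 − 34.5 = 5
x=7: ŷ = 4.5 + 6·7 = 46.5; e = 50.5 − 46.5 = 4
x=9: ŷ = 4.5 + 6·9 = 58.5; e = 57.5 − 58.5 = -1
x=11: ŷ = 4.5 + 6·11 = 70.5; e = 67.5 − 70.5 = -3
Largest |e| is 5 at x = 5, residual 5.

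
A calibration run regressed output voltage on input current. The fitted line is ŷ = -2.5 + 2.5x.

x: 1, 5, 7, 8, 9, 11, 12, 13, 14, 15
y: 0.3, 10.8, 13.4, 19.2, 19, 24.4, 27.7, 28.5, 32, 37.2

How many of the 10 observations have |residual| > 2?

1

x=1: ŷ = -2.5 + 2.5·1 = 0; e = 0.3 − 0 = 0.3
x=5: ŷ = -2.5 + 2.5·5 = 10; e = 10.8 − 10 = 0.8
x=7: ŷ = -2.5 + 2.5·7 = 15; e = 13.4 − 15 = -1.6
x=8: ŷ = -2.5 + 2.5·8 = 17.5; e = 19.2 − 17.5 = 1.7
x=9: ŷ = -2.5 + 2.5·9 = 20; e = 19 − 20 = -1
x=11: ŷ = -2.5 + 2.5·11 = 25; e = 24.4 − 25 = -0.6
x=12: ŷ = -2.5 + 2.5·12 = 27.5; e = 27.7 − 27.5 = 0.2
x=13: ŷ = -2.5 + 2.5·13 = 30; e = 28.5 − 30 = -1.5
x=14: ŷ = -2.5 + 2.5·14 = 32.5; e = 32 − 32.5 = -0.5
x=15: ŷ = -2.5 + 2.5·15 = 35; e = 37.2 − 35 = 2.2
|e| > 2: x=15 (|e|=2.2) → 1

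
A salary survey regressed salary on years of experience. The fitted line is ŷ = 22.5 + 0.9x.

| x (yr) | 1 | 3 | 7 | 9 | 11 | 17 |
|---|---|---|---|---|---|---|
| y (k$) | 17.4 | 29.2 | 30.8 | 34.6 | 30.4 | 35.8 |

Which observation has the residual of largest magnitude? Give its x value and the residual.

x=1: ŷ = 22.5 + 0.9·1 = 23.4; e = 17.4 − 23.4 = -6
x=3: ŷ = 22.5 + 0.9·3 = 25.2; e = 29.2 − 25.2 = 4
x=7: ŷ = 22.5 + 0.9·7 = 28.8; e = 30.8 − 28.8 = 2
x=9: ŷ = 22.5 + 0.9·9 = 30.6; e = 34.6 − 30.6 = 4
x=11: ŷ = 22.5 + 0.9·11 = 32.4; e = 30.4 − 32.4 = -2
x=17: ŷ = 22.5 + 0.9·17 = 37.8; e = 35.8 − 37.8 = -2
Largest |e| is 6 at x = 1, residual -6.

x = 1, e = -6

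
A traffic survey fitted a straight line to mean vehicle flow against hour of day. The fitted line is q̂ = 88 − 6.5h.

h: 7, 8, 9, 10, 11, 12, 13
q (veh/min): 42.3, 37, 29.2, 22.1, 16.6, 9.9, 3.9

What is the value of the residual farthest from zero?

e = 1

h=7: q̂ = 88 − 6.5·7 = 42.5; e = 42.3 − 42.5 = -0.2
h=8: q̂ = 88 − 6.5·8 = 36; e = 37 − 36 = 1
h=9: q̂ = 88 − 6.5·9 = 29.5; e = 29.2 − 29.5 = -0.3
h=10: q̂ = 88 − 6.5·10 = 23; e = 22.1 − 23 = -0.9
h=11: q̂ = 88 − 6.5·11 = 16.5; e = 16.6 − 16.5 = 0.1
h=12: q̂ = 88 − 6.5·12 = 10; e = 9.9 − 10 = -0.1
h=13: q̂ = 88 − 6.5·13 = 3.5; e = 3.9 − 3.5 = 0.4
Largest |e| is 1 at h = 8, residual 1.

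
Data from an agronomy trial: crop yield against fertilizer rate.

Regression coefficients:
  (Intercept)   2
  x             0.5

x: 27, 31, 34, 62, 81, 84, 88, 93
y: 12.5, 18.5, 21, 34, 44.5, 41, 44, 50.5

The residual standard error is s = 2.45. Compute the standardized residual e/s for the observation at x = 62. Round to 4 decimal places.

0.4082

ŷ = 2 + 0.5·62 = 33
e = 34 − 33 = 1
e/s = 1 / 2.45 = 0.4082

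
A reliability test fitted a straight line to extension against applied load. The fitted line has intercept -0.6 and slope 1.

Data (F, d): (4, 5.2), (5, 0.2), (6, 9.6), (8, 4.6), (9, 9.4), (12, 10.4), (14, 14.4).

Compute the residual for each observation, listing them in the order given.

1.8, -4.2, 4.2, -2.8, 1, -1, 1

F=4: ŷ = -0.6 + 4 = 3.4; e = 5.2 − 3.4 = 1.8
F=5: ŷ = -0.6 + 5 = 4.4; e = 0.2 − 4.4 = -4.2
F=6: ŷ = -0.6 + 6 = 5.4; e = 9.6 − 5.4 = 4.2
F=8: ŷ = -0.6 + 8 = 7.4; e = 4.6 − 7.4 = -2.8
F=9: ŷ = -0.6 + 9 = 8.4; e = 9.4 − 8.4 = 1
F=12: ŷ = -0.6 + 12 = 11.4; e = 10.4 − 11.4 = -1
F=14: ŷ = -0.6 + 14 = 13.4; e = 14.4 − 13.4 = 1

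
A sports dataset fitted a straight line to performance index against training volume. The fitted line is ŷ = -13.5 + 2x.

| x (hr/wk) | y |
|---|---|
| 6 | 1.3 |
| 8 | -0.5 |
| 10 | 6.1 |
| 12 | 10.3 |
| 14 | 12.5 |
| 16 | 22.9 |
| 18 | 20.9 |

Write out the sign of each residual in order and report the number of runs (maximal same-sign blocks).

x=6: ŷ = -13.5 + 2·6 = -1.5; r = 1.3 − (-1.5) = 2.8
x=8: ŷ = -13.5 + 2·8 = 2.5; r = -0.5 − 2.5 = -3
x=10: ŷ = -13.5 + 2·10 = 6.5; r = 6.1 − 6.5 = -0.4
x=12: ŷ = -13.5 + 2·12 = 10.5; r = 10.3 − 10.5 = -0.2
x=14: ŷ = -13.5 + 2·14 = 14.5; r = 12.5 − 14.5 = -2
x=16: ŷ = -13.5 + 2·16 = 18.5; r = 22.9 − 18.5 = 4.4
x=18: ŷ = -13.5 + 2·18 = 22.5; r = 20.9 − 22.5 = -1.6
Signs: + − − − − + −
Runs: +×1, −×4, +×1, −×1 → 4

4 runs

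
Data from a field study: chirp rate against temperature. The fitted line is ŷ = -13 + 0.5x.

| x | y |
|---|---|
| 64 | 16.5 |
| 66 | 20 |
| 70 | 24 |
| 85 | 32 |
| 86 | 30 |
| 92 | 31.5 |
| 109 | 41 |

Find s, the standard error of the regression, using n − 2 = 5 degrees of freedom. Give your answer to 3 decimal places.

x=64: ŷ = -13 + 0.5·64 = 19; r = 16.5 − 19 = -2.5
x=66: ŷ = -13 + 0.5·66 = 20; r = 20 − 20 = 0
x=70: ŷ = -13 + 0.5·70 = 22; r = 24 − 22 = 2
x=85: ŷ = -13 + 0.5·85 = 29.5; r = 32 − 29.5 = 2.5
x=86: ŷ = -13 + 0.5·86 = 30; r = 30 − 30 = 0
x=92: ŷ = -13 + 0.5·92 = 33; r = 31.5 − 33 = -1.5
x=109: ŷ = -13 + 0.5·109 = 41.5; r = 41 − 41.5 = -0.5
SSE = 6.25 + 0 + 4 + 6.25 + 0 + 2.25 + 0.25 = 19
s = √(19/5) = √3.8 ≈ 1.949

s = 1.949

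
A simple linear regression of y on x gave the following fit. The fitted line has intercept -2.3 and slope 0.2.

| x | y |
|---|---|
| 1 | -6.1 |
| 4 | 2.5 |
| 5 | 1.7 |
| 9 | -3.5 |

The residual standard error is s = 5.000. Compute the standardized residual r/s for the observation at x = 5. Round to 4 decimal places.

ŷ = -2.3 + 0.2·5 = -1.3
r = 1.7 − (-1.3) = 3
r/s = 3 / 5.000 = 0.6000

0.6000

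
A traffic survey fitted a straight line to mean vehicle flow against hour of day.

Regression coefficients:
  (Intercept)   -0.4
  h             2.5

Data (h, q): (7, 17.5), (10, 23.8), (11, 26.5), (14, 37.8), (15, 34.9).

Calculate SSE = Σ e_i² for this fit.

SSE = 16.24

h=7: ŷ = -0.4 + 2.5·7 = 17.1; e = 17.5 − 17.1 = 0.4
h=10: ŷ = -0.4 + 2.5·10 = 24.6; e = 23.8 − 24.6 = -0.8
h=11: ŷ = -0.4 + 2.5·11 = 27.1; e = 26.5 − 27.1 = -0.6
h=14: ŷ = -0.4 + 2.5·14 = 34.6; e = 37.8 − 34.6 = 3.2
h=15: ŷ = -0.4 + 2.5·15 = 37.1; e = 34.9 − 37.1 = -2.2
SSE = 0.16 + 0.64 + 0.36 + 10.24 + 4.84 = 16.24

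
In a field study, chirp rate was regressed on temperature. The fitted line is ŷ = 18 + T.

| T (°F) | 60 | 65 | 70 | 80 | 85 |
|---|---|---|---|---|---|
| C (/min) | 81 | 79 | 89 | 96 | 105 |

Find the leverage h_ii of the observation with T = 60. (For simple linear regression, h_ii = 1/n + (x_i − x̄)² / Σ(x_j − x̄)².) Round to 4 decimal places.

T̄ = (60 + 65 + 70 + 80 + 85)/5 = 72
Σ(T − T̄)² = 144 + 49 + 4 + 64 + 169 = 430
h = 1/5 + (-12)²/430 = 0.2 + 0.334884 = 0.5349

h = 0.5349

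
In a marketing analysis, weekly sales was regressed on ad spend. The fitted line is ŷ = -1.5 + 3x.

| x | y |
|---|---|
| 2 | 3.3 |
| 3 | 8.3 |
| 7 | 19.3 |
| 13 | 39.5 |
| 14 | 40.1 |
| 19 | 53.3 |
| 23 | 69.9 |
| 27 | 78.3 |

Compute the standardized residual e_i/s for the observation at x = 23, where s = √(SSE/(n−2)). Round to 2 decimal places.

1.37

x=2: ŷ = -1.5 + 3·2 = 4.5; e = 3.3 − 4.5 = -1.2
x=3: ŷ = -1.5 + 3·3 = 7.5; e = 8.3 − 7.5 = 0.8
x=7: ŷ = -1.5 + 3·7 = 19.5; e = 19.3 − 19.5 = -0.2
x=13: ŷ = -1.5 + 3·13 = 37.5; e = 39.5 − 37.5 = 2
x=14: ŷ = -1.5 + 3·14 = 40.5; e = 40.1 − 40.5 = -0.4
x=19: ŷ = -1.5 + 3·19 = 55.5; e = 53.3 − 55.5 = -2.2
x=23: ŷ = -1.5 + 3·23 = 67.5; e = 69.9 − 67.5 = 2.4
x=27: ŷ = -1.5 + 3·27 = 79.5; e = 78.3 − 79.5 = -1.2
SSE = 1.44 + 0.64 + 0.04 + 4 + 0.16 + 4.84 + 5.76 + 1.44 = 18.32
s = √(18.32/6) = 1.74738
e/s = 2.4 / 1.74738 = 1.37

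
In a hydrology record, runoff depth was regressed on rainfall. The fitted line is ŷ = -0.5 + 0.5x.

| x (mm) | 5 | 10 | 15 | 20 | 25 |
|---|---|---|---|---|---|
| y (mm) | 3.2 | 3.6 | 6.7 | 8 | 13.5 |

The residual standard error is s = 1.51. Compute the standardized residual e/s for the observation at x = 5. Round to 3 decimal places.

ŷ = -0.5 + 0.5·5 = 2
e = 3.2 − 2 = 1.2
e/s = 1.2 / 1.51 = 0.795

0.795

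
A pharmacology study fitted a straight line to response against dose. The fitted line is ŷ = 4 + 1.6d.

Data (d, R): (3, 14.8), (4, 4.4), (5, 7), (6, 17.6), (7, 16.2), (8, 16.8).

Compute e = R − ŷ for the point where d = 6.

ŷ = 4 + 1.6·6 = 13.6
e = 17.6 − 13.6 = 4

e = 4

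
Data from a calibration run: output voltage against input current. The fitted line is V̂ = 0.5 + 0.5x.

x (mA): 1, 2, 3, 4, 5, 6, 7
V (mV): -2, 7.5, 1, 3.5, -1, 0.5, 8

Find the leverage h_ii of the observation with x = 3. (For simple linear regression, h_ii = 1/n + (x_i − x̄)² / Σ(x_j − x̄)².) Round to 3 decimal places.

x̄ = (1 + 2 + 3 + 4 + 5 + 6 + 7)/7 = 4
Σ(x − x̄)² = 9 + 4 + 1 + 0 + 1 + 4 + 9 = 28
h = 1/7 + (-1)²/28 = 0.142857 + 0.0357143 = 0.179

h = 0.179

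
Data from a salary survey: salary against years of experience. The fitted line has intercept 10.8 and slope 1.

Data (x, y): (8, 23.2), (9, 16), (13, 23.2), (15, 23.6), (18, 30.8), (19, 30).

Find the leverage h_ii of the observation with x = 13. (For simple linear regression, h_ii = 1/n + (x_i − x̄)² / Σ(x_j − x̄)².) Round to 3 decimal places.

h = 0.171

x̄ = (8 + 9 + 13 + 15 + 18 + 19)/6 = 13.6667
Σ(x − x̄)² = 32.1111 + 21.7778 + 0.444444 + 1.77778 + 18.7778 + 28.4444 = 103.333
h = 1/6 + (-0.666667)²/103.333 = 0.166667 + 0.00430108 = 0.171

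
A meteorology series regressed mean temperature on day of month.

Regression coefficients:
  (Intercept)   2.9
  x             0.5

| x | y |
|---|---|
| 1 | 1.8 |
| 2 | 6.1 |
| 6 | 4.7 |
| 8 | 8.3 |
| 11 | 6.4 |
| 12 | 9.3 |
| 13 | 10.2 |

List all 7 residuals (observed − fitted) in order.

x=1: ŷ = 2.9 + 0.5·1 = 3.4; e = 1.8 − 3.4 = -1.6
x=2: ŷ = 2.9 + 0.5·2 = 3.9; e = 6.1 − 3.9 = 2.2
x=6: ŷ = 2.9 + 0.5·6 = 5.9; e = 4.7 − 5.9 = -1.2
x=8: ŷ = 2.9 + 0.5·8 = 6.9; e = 8.3 − 6.9 = 1.4
x=11: ŷ = 2.9 + 0.5·11 = 8.4; e = 6.4 − 8.4 = -2
x=12: ŷ = 2.9 + 0.5·12 = 8.9; e = 9.3 − 8.9 = 0.4
x=13: ŷ = 2.9 + 0.5·13 = 9.4; e = 10.2 − 9.4 = 0.8

-1.6, 2.2, -1.2, 1.4, -2, 0.4, 0.8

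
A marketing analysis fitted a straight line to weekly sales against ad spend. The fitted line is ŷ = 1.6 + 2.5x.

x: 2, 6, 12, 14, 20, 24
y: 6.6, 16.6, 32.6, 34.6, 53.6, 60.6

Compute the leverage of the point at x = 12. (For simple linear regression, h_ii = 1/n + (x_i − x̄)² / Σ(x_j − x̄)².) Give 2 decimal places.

x̄ = (2 + 6 + 12 + 14 + 20 + 24)/6 = 13
Σ(x − x̄)² = 121 + 49 + 1 + 1 + 49 + 121 = 342
h = 1/6 + (-1)²/342 = 0.166667 + 0.00292398 = 0.17

h = 0.17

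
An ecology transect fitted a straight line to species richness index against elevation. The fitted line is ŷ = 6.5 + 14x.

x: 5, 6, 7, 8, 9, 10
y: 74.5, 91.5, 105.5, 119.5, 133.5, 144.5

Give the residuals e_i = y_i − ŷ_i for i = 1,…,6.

-2, 1, 1, 1, 1, -2

x=5: ŷ = 6.5 + 14·5 = 76.5; e = 74.5 − 76.5 = -2
x=6: ŷ = 6.5 + 14·6 = 90.5; e = 91.5 − 90.5 = 1
x=7: ŷ = 6.5 + 14·7 = 104.5; e = 105.5 − 104.5 = 1
x=8: ŷ = 6.5 + 14·8 = 118.5; e = 119.5 − 118.5 = 1
x=9: ŷ = 6.5 + 14·9 = 132.5; e = 133.5 − 132.5 = 1
x=10: ŷ = 6.5 + 14·10 = 146.5; e = 144.5 − 146.5 = -2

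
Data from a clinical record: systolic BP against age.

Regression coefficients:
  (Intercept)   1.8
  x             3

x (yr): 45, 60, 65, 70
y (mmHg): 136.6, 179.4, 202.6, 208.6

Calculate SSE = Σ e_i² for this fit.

x=45: ŷ = 1.8 + 3·45 = 136.8; e = 136.6 − 136.8 = -0.2
x=60: ŷ = 1.8 + 3·60 = 181.8; e = 179.4 − 181.8 = -2.4
x=65: ŷ = 1.8 + 3·65 = 196.8; e = 202.6 − 196.8 = 5.8
x=70: ŷ = 1.8 + 3·70 = 211.8; e = 208.6 − 211.8 = -3.2
SSE = 0.04 + 5.76 + 33.64 + 10.24 = 49.68

SSE = 49.68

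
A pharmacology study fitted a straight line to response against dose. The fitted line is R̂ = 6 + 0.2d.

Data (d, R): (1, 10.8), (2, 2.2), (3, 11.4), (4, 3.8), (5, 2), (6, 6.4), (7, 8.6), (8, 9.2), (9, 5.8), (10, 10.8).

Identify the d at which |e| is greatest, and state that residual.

d=1: R̂ = 6 + 0.2·1 = 6.2; e = 10.8 − 6.2 = 4.6
d=2: R̂ = 6 + 0.2·2 = 6.4; e = 2.2 − 6.4 = -4.2
d=3: R̂ = 6 + 0.2·3 = 6.6; e = 11.4 − 6.6 = 4.8
d=4: R̂ = 6 + 0.2·4 = 6.8; e = 3.8 − 6.8 = -3
d=5: R̂ = 6 + 0.2·5 = 7; e = 2 − 7 = -5
d=6: R̂ = 6 + 0.2·6 = 7.2; e = 6.4 − 7.2 = -0.8
d=7: R̂ = 6 + 0.2·7 = 7.4; e = 8.6 − 7.4 = 1.2
d=8: R̂ = 6 + 0.2·8 = 7.6; e = 9.2 − 7.6 = 1.6
d=9: R̂ = 6 + 0.2·9 = 7.8; e = 5.8 − 7.8 = -2
d=10: R̂ = 6 + 0.2·10 = 8; e = 10.8 − 8 = 2.8
Largest |e| is 5 at d = 5, residual -5.

d = 5, e = -5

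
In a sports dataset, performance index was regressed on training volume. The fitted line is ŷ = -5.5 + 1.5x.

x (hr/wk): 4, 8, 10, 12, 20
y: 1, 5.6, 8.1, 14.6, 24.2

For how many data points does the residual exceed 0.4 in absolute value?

x=4: ŷ = -5.5 + 1.5·4 = 0.5; r = 1 − 0.5 = 0.5
x=8: ŷ = -5.5 + 1.5·8 = 6.5; r = 5.6 − 6.5 = -0.9
x=10: ŷ = -5.5 + 1.5·10 = 9.5; r = 8.1 − 9.5 = -1.4
x=12: ŷ = -5.5 + 1.5·12 = 12.5; r = 14.6 − 12.5 = 2.1
x=20: ŷ = -5.5 + 1.5·20 = 24.5; r = 24.2 − 24.5 = -0.3
|r| > 0.4: x=4 (|r|=0.5), x=8 (|r|=0.9), x=10 (|r|=1.4), x=12 (|r|=2.1) → 4

4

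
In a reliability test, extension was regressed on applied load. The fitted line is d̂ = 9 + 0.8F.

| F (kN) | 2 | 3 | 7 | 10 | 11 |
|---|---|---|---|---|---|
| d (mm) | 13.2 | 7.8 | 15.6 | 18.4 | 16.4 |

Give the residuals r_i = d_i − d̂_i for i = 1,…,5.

2.6, -3.6, 1, 1.4, -1.4

F=2: d̂ = 9 + 0.8·2 = 10.6; r = 13.2 − 10.6 = 2.6
F=3: d̂ = 9 + 0.8·3 = 11.4; r = 7.8 − 11.4 = -3.6
F=7: d̂ = 9 + 0.8·7 = 14.6; r = 15.6 − 14.6 = 1
F=10: d̂ = 9 + 0.8·10 = 17; r = 18.4 − 17 = 1.4
F=11: d̂ = 9 + 0.8·11 = 17.8; r = 16.4 − 17.8 = -1.4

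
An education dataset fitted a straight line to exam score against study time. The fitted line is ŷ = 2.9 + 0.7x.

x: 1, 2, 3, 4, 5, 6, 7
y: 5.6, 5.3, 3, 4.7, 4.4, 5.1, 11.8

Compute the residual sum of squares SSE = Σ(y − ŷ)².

SSE = 34

x=1: ŷ = 2.9 + 0.7·1 = 3.6; e = 5.6 − 3.6 = 2
x=2: ŷ = 2.9 + 0.7·2 = 4.3; e = 5.3 − 4.3 = 1
x=3: ŷ = 2.9 + 0.7·3 = 5; e = 3 − 5 = -2
x=4: ŷ = 2.9 + 0.7·4 = 5.7; e = 4.7 − 5.7 = -1
x=5: ŷ = 2.9 + 0.7·5 = 6.4; e = 4.4 − 6.4 = -2
x=6: ŷ = 2.9 + 0.7·6 = 7.1; e = 5.1 − 7.1 = -2
x=7: ŷ = 2.9 + 0.7·7 = 7.8; e = 11.8 − 7.8 = 4
SSE = 4 + 1 + 4 + 1 + 4 + 4 + 16 = 34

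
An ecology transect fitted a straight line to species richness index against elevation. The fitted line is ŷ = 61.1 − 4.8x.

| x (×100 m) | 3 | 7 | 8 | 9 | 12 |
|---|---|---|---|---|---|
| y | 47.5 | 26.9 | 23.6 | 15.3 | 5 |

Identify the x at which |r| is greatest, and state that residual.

x=3: ŷ = 61.1 − 4.8·3 = 46.7; r = 47.5 − 46.7 = 0.8
x=7: ŷ = 61.1 − 4.8·7 = 27.5; r = 26.9 − 27.5 = -0.6
x=8: ŷ = 61.1 − 4.8·8 = 22.7; r = 23.6 − 22.7 = 0.9
x=9: ŷ = 61.1 − 4.8·9 = 17.9; r = 15.3 − 17.9 = -2.6
x=12: ŷ = 61.1 − 4.8·12 = 3.5; r = 5 − 3.5 = 1.5
Largest |r| is 2.6 at x = 9, residual -2.6.

x = 9, r = -2.6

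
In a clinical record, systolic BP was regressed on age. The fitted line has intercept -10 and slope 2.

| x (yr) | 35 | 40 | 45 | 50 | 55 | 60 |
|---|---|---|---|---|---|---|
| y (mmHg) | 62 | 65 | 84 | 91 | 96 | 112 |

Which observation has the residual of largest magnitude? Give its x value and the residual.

x=35: ŷ = -10 + 2·35 = 60; e = 62 − 60 = 2
x=40: ŷ = -10 + 2·40 = 70; e = 65 − 70 = -5
x=45: ŷ = -10 + 2·45 = 80; e = 84 − 80 = 4
x=50: ŷ = -10 + 2·50 = 90; e = 91 − 90 = 1
x=55: ŷ = -10 + 2·55 = 100; e = 96 − 100 = -4
x=60: ŷ = -10 + 2·60 = 110; e = 112 − 110 = 2
Largest |e| is 5 at x = 40, residual -5.

x = 40, e = -5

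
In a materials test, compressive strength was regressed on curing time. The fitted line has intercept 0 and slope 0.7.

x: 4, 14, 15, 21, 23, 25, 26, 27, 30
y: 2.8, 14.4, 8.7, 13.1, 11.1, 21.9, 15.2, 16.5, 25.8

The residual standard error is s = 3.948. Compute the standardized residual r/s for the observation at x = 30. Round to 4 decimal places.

ŷ = 0.7·30 = 21
r = 25.8 − 21 = 4.8
r/s = 4.8 / 3.948 = 1.2158

1.2158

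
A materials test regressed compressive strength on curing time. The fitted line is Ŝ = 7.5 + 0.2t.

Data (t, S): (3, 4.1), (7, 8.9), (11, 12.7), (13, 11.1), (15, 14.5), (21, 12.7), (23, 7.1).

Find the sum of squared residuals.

SSE = 68

t=3: Ŝ = 7.5 + 0.2·3 = 8.1; r = 4.1 − 8.1 = -4
t=7: Ŝ = 7.5 + 0.2·7 = 8.9; r = 8.9 − 8.9 = 0
t=11: Ŝ = 7.5 + 0.2·11 = 9.7; r = 12.7 − 9.7 = 3
t=13: Ŝ = 7.5 + 0.2·13 = 10.1; r = 11.1 − 10.1 = 1
t=15: Ŝ = 7.5 + 0.2·15 = 10.5; r = 14.5 − 10.5 = 4
t=21: Ŝ = 7.5 + 0.2·21 = 11.7; r = 12.7 − 11.7 = 1
t=23: Ŝ = 7.5 + 0.2·23 = 12.1; r = 7.1 − 12.1 = -5
SSE = 16 + 0 + 9 + 1 + 16 + 1 + 25 = 68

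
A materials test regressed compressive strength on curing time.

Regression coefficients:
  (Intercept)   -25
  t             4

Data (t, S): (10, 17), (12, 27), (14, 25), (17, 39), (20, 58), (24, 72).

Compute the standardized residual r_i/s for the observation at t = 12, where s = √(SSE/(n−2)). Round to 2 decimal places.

0.88

t=10: Ŝ = -25 + 4·10 = 15; r = 17 − 15 = 2
t=12: Ŝ = -25 + 4·12 = 23; r = 27 − 23 = 4
t=14: Ŝ = -25 + 4·14 = 31; r = 25 − 31 = -6
t=17: Ŝ = -25 + 4·17 = 43; r = 39 − 43 = -4
t=20: Ŝ = -25 + 4·20 = 55; r = 58 − 55 = 3
t=24: Ŝ = -25 + 4·24 = 71; r = 72 − 71 = 1
SSE = 4 + 16 + 36 + 16 + 9 + 1 = 82
s = √(82/4) = 4.52769
r/s = 4 / 4.52769 = 0.88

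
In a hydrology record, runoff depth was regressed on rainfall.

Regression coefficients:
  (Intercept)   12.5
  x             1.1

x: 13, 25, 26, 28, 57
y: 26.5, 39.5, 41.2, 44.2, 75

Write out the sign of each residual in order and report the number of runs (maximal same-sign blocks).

x=13: ŷ = 12.5 + 1.1·13 = 26.8; r = 26.5 − 26.8 = -0.3
x=25: ŷ = 12.5 + 1.1·25 = 40; r = 39.5 − 40 = -0.5
x=26: ŷ = 12.5 + 1.1·26 = 41.1; r = 41.2 − 41.1 = 0.1
x=28: ŷ = 12.5 + 1.1·28 = 43.3; r = 44.2 − 43.3 = 0.9
x=57: ŷ = 12.5 + 1.1·57 = 75.2; r = 75 − 75.2 = -0.2
Signs: − − + + −
Runs: −×2, +×2, −×1 → 3

3 runs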